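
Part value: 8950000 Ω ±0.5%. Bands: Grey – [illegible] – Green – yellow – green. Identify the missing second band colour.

white

8950000 Ω = 895 × 10^4.
The second band gives digit 9 of the significand, and 9 is white.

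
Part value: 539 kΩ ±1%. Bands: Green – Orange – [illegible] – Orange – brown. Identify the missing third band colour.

539000 Ω = 539 × 10^3.
The third band gives digit 9 of the significand, and 9 is white.

white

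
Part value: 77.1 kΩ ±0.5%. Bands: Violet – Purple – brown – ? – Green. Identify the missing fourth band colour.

77100 Ω = 771 × 10^2.
The fourth band is the multiplier, 10^2, which is red.

red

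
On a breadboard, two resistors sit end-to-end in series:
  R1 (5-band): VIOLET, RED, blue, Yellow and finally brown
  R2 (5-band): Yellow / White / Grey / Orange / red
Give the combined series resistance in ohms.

R1: violet, red, blue → 726; yellow ×10^4 → 7260000 Ω.
R2: yellow, white, grey → 498; orange ×10^3 → 498000 Ω.
Series: 7260000 + 498000 = 7758000 Ω.

7758000 Ω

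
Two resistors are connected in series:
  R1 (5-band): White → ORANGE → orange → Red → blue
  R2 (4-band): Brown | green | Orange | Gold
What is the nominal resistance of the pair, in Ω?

R1: white, orange, orange → 933; red ×10^2 → 93300 Ω.
R2: brown, green → 15; orange ×10^3 → 15000 Ω.
Series: 93300 + 15000 = 108300 Ω.

108300 Ω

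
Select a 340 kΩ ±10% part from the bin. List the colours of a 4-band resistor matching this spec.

340000 Ω = 34 × 10^4.
3 → orange
4 → yellow
Multiplier 10^4 → yellow.
±10% tolerance → silver.

orange, yellow, yellow, silver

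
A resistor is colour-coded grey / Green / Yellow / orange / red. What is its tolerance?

±2%

The last band, red, is the tolerance band.
Red corresponds to ±2%.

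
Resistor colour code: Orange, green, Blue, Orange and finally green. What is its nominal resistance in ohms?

356000 Ω

Orange → 3 (first significant figure)
Green → 5 (second significant figure)
Blue → 6 (third significant figure)
Orange → ×10^3 multiplier
356 × 1000 = 356000 Ω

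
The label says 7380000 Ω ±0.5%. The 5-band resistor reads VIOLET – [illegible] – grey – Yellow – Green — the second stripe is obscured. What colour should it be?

orange

7380000 Ω = 738 × 10^4.
The second band gives digit 3 of the significand, and 3 is orange.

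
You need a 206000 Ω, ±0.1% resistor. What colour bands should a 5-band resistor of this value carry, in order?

red, black, blue, orange, violet

206000 Ω = 206 × 10^3.
2 → red
0 → black
6 → blue
Multiplier 10^3 → orange.
±0.1% tolerance → violet.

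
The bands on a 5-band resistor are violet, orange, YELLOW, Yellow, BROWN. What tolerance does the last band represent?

±1%

The last band, brown, is the tolerance band.
Brown corresponds to ±1%.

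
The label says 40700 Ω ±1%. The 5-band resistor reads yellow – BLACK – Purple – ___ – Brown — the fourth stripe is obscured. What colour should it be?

red

40700 Ω = 407 × 10^2.
The fourth band is the multiplier, 10^2, which is red.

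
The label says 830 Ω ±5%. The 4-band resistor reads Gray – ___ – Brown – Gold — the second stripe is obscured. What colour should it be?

830 Ω = 83 × 10^1.
The second band gives digit 3 of the significand, and 3 is orange.

orange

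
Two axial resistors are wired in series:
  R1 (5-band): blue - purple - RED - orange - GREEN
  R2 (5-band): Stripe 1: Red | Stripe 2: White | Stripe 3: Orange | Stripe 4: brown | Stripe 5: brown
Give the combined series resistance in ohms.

R1: blue, violet, red → 672; orange ×10^3 → 672000 Ω.
R2: red, white, orange → 293; brown ×10 → 2930 Ω.
Series: 672000 + 2930 = 674930 Ω.

674930 Ω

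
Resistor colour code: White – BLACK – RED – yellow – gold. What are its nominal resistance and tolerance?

9020000 Ω ±5%

White → 9 (first significant figure)
Black → 0 (second significant figure)
Red → 2 (third significant figure)
Yellow → ×10^4 multiplier
Gold → ±5% tolerance
902 × 10000 = 9020000 Ω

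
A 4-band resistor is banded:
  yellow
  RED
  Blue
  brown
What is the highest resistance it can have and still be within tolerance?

42420000 Ω

Yellow → 4 (first significant figure)
Red → 2 (second significant figure)
Blue → ×10^6 multiplier
Brown → ±1% tolerance
42 × 1000000 = 42000000 Ω
Highest = 42000000 × (1 + 1/100) = 42420000 Ω.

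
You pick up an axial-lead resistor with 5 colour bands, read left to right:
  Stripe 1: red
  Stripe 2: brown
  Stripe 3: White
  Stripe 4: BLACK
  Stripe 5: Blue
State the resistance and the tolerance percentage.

219 Ω ±0.25%

Red → 2 (first significant figure)
Brown → 1 (second significant figure)
White → 9 (third significant figure)
Black → ×1 multiplier
Blue → ±0.25% tolerance
219 × 1 = 219 Ω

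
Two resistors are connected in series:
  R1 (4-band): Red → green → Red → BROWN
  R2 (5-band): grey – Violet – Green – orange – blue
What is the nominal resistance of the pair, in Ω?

R1: red, green → 25; red ×10^2 → 2500 Ω.
R2: grey, violet, green → 875; orange ×10^3 → 875000 Ω.
Series: 2500 + 875000 = 877500 Ω.

877500 Ω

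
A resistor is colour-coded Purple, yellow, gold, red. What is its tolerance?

The last band, red, is the tolerance band.
Red corresponds to ±2%.

±2%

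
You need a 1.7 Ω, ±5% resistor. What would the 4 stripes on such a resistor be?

1.7 Ω = 17 × 10^-1.
1 → brown
7 → violet
Multiplier 10^-1 → gold.
±5% tolerance → gold.

brown, violet, gold, gold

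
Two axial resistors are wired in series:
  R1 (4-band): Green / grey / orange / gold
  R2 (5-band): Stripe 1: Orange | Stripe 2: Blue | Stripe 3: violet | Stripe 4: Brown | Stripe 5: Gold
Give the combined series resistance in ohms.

61670 Ω

R1: green, grey → 58; orange ×10^3 → 58000 Ω.
R2: orange, blue, violet → 367; brown ×10 → 3670 Ω.
Series: 58000 + 3670 = 61670 Ω.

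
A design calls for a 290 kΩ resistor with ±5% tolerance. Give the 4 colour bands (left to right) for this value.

290000 Ω = 29 × 10^4.
2 → red
9 → white
Multiplier 10^4 → yellow.
±5% tolerance → gold.

red, white, yellow, gold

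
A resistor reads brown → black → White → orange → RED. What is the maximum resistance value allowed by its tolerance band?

Brown → 1 (first significant figure)
Black → 0 (second significant figure)
White → 9 (third significant figure)
Orange → ×10^3 multiplier
Red → ±2% tolerance
109 × 1000 = 109000 Ω
Maximum = 109000 × (1 + 2/100) = 111180 Ω.

111180 Ω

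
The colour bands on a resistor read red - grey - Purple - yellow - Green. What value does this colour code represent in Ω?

Red → 2 (first significant figure)
Grey → 8 (second significant figure)
Violet → 7 (third significant figure)
Yellow → ×10^4 multiplier
287 × 10000 = 2870000 Ω

2870000 Ω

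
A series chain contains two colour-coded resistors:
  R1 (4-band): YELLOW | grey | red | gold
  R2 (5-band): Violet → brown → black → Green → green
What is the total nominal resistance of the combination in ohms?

71004800 Ω

R1: yellow, grey → 48; red ×10^2 → 4800 Ω.
R2: violet, brown, black → 710; green ×10^5 → 71000000 Ω.
Series: 4800 + 71000000 = 71004800 Ω.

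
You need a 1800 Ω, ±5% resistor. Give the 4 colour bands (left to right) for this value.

brown, grey, red, gold

1800 Ω = 18 × 10^2.
1 → brown
8 → grey
Multiplier 10^2 → red.
±5% tolerance → gold.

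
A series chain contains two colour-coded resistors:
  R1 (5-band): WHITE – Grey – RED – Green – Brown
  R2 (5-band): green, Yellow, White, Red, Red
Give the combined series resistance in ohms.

R1: white, grey, red → 982; green ×10^5 → 98200000 Ω.
R2: green, yellow, white → 549; red ×10^2 → 54900 Ω.
Series: 98200000 + 54900 = 98254900 Ω.

98254900 Ω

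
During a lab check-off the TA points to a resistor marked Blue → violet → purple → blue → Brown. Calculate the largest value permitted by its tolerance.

Blue → 6 (first significant figure)
Violet → 7 (second significant figure)
Violet → 7 (third significant figure)
Blue → ×10^6 multiplier
Brown → ±1% tolerance
677 × 1000000 = 677000000 Ω
Largest = 677000000 × (1 + 1/100) = 683770000 Ω.

683770000 Ω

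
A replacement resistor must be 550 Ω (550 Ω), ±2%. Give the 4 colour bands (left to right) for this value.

550 Ω = 55 × 10^1.
5 → green
5 → green
Multiplier 10^1 → brown.
±2% tolerance → red.

green, green, brown, red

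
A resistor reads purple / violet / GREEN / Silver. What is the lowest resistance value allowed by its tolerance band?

Violet → 7 (first significant figure)
Violet → 7 (second significant figure)
Green → ×10^5 multiplier
Silver → ±10% tolerance
77 × 100000 = 7700000 Ω
Lowest = 7700000 × (1 − 10/100) = 6930000 Ω.

6930000 Ω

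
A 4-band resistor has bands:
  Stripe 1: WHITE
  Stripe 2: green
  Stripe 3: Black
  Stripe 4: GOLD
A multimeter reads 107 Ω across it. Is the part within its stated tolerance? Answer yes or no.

White → 9 (first significant figure)
Green → 5 (second significant figure)
Black → ×1 multiplier
Gold → ±5% tolerance
95 × 1 = 95 Ω
Allowed range: 90.25 Ω to 99.75 Ω.
107 Ω lies outside that range.

no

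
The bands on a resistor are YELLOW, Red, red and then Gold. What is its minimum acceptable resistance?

3990 Ω

Yellow → 4 (first significant figure)
Red → 2 (second significant figure)
Red → ×10^2 multiplier
Gold → ±5% tolerance
42 × 100 = 4200 Ω
Minimum = 4200 × (1 − 5/100) = 3990 Ω.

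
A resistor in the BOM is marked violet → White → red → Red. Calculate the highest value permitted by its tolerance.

8058 Ω

Violet → 7 (first significant figure)
White → 9 (second significant figure)
Red → ×10^2 multiplier
Red → ±2% tolerance
79 × 100 = 7900 Ω
Highest = 7900 × (1 + 2/100) = 8058 Ω.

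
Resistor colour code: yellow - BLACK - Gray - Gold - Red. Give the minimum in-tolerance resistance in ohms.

39.984 Ω

Yellow → 4 (first significant figure)
Black → 0 (second significant figure)
Grey → 8 (third significant figure)
Gold → ×0.1 multiplier
Red → ±2% tolerance
408 × 0.1 = 40.8 Ω
Minimum = 40.8 × (1 − 2/100) = 39.984 Ω.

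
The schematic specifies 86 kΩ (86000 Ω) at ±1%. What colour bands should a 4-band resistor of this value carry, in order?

grey, blue, orange, brown

86000 Ω = 86 × 10^3.
8 → grey
6 → blue
Multiplier 10^3 → orange.
±1% tolerance → brown.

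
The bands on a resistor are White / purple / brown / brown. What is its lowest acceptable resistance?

White → 9 (first significant figure)
Violet → 7 (second significant figure)
Brown → ×10 multiplier
Brown → ±1% tolerance
97 × 10 = 970 Ω
Lowest = 970 × (1 − 1/100) = 960.3 Ω.

960.3 Ω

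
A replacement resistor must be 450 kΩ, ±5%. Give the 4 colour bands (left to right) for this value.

450000 Ω = 45 × 10^4.
4 → yellow
5 → green
Multiplier 10^4 → yellow.
±5% tolerance → gold.

yellow, green, yellow, gold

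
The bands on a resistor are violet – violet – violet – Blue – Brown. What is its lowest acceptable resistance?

Violet → 7 (first significant figure)
Violet → 7 (second significant figure)
Violet → 7 (third significant figure)
Blue → ×10^6 multiplier
Brown → ±1% tolerance
777 × 1000000 = 777000000 Ω
Lowest = 777000000 × (1 − 1/100) = 769230000 Ω.

769230000 Ω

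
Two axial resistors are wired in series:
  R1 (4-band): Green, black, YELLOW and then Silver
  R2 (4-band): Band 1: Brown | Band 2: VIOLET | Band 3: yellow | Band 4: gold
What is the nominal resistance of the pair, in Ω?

R1: green, black → 50; yellow ×10^4 → 500000 Ω.
R2: brown, violet → 17; yellow ×10^4 → 170000 Ω.
Series: 500000 + 170000 = 670000 Ω.

670000 Ω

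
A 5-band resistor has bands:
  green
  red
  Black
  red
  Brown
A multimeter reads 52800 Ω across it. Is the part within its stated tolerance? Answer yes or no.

no

Green → 5 (first significant figure)
Red → 2 (second significant figure)
Black → 0 (third significant figure)
Red → ×10^2 multiplier
Brown → ±1% tolerance
520 × 100 = 52000 Ω
Allowed range: 51480 Ω to 52520 Ω.
52800 Ω lies outside that range.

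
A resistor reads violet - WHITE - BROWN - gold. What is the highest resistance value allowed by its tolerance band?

829.5 Ω

Violet → 7 (first significant figure)
White → 9 (second significant figure)
Brown → ×10 multiplier
Gold → ±5% tolerance
79 × 10 = 790 Ω
Highest = 790 × (1 + 5/100) = 829.5 Ω.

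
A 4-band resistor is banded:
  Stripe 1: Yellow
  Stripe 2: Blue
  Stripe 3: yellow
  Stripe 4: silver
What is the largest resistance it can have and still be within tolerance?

506000 Ω

Yellow → 4 (first significant figure)
Blue → 6 (second significant figure)
Yellow → ×10^4 multiplier
Silver → ±10% tolerance
46 × 10000 = 460000 Ω
Largest = 460000 × (1 + 10/100) = 506000 Ω.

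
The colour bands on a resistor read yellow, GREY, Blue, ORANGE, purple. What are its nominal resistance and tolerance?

Yellow → 4 (first significant figure)
Grey → 8 (second significant figure)
Blue → 6 (third significant figure)
Orange → ×10^3 multiplier
Violet → ±0.1% tolerance
486 × 1000 = 486000 Ω

486000 Ω ±0.1%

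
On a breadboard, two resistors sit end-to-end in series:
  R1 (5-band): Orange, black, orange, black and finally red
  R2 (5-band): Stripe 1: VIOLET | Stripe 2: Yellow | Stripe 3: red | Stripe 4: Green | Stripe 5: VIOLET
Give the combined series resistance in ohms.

R1: orange, black, orange → 303; black ×1 → 303 Ω.
R2: violet, yellow, red → 742; green ×10^5 → 74200000 Ω.
Series: 303 + 74200000 = 74200303 Ω.

74200303 Ω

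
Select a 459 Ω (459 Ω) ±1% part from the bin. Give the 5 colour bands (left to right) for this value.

yellow, green, white, black, brown

459 Ω = 459 × 10^0.
4 → yellow
5 → green
9 → white
Multiplier 10^0 → black.
±1% tolerance → brown.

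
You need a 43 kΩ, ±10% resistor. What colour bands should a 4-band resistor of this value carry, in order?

43000 Ω = 43 × 10^3.
4 → yellow
3 → orange
Multiplier 10^3 → orange.
±10% tolerance → silver.

yellow, orange, orange, silver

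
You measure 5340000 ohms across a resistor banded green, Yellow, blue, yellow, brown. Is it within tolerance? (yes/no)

Green → 5 (first significant figure)
Yellow → 4 (second significant figure)
Blue → 6 (third significant figure)
Yellow → ×10^4 multiplier
Brown → ±1% tolerance
546 × 10000 = 5460000 Ω
Allowed range: 5405400 Ω to 5514600 Ω.
5340000 ohms lies outside that range.

no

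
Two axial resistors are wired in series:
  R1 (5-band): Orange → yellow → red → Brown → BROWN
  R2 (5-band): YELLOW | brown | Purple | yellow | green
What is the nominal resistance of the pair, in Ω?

4173420 Ω

R1: orange, yellow, red → 342; brown ×10 → 3420 Ω.
R2: yellow, brown, violet → 417; yellow ×10^4 → 4170000 Ω.
Series: 3420 + 4170000 = 4173420 Ω.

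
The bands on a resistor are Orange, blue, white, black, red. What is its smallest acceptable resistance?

361.62 Ω

Orange → 3 (first significant figure)
Blue → 6 (second significant figure)
White → 9 (third significant figure)
Black → ×1 multiplier
Red → ±2% tolerance
369 × 1 = 369 Ω
Smallest = 369 × (1 − 2/100) = 361.62 Ω.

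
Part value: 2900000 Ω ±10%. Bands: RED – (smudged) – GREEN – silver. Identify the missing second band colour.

2900000 Ω = 29 × 10^5.
The second band gives digit 9 of the significand, and 9 is white.

white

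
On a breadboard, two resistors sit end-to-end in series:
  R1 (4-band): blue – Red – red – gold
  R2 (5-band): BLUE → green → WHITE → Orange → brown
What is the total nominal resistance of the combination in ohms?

665200 Ω

R1: blue, red → 62; red ×10^2 → 6200 Ω.
R2: blue, green, white → 659; orange ×10^3 → 659000 Ω.
Series: 6200 + 659000 = 665200 Ω.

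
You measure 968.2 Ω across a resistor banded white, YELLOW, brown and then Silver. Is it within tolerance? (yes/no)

yes

White → 9 (first significant figure)
Yellow → 4 (second significant figure)
Brown → ×10 multiplier
Silver → ±10% tolerance
94 × 10 = 940 Ω
Allowed range: 846 Ω to 1034 Ω.
968.2 Ω lies inside that range.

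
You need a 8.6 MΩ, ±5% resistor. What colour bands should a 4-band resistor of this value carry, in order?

8600000 Ω = 86 × 10^5.
8 → grey
6 → blue
Multiplier 10^5 → green.
±5% tolerance → gold.

grey, blue, green, gold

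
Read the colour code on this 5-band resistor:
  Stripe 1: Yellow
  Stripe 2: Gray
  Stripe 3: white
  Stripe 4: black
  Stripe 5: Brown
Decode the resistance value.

Yellow → 4 (first significant figure)
Grey → 8 (second significant figure)
White → 9 (third significant figure)
Black → ×1 multiplier
489 × 1 = 489 Ω

489 Ω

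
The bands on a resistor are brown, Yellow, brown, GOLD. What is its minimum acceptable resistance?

133 Ω

Brown → 1 (first significant figure)
Yellow → 4 (second significant figure)
Brown → ×10 multiplier
Gold → ±5% tolerance
14 × 10 = 140 Ω
Minimum = 140 × (1 − 5/100) = 133 Ω.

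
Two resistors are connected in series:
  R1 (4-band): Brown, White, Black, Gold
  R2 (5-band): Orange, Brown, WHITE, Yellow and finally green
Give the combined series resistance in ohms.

3190019 Ω

R1: brown, white → 19; black ×1 → 19 Ω.
R2: orange, brown, white → 319; yellow ×10^4 → 3190000 Ω.
Series: 19 + 3190000 = 3190019 Ω.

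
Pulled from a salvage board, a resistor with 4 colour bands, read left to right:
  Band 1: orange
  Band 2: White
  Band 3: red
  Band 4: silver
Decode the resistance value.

Orange → 3 (first significant figure)
White → 9 (second significant figure)
Red → ×10^2 multiplier
39 × 100 = 3900 Ω

3900 Ω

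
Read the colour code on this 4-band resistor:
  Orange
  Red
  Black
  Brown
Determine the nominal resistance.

Orange → 3 (first significant figure)
Red → 2 (second significant figure)
Black → ×1 multiplier
32 × 1 = 32 Ω

32 Ω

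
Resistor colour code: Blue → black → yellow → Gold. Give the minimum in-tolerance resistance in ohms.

Blue → 6 (first significant figure)
Black → 0 (second significant figure)
Yellow → ×10^4 multiplier
Gold → ±5% tolerance
60 × 10000 = 600000 Ω
Minimum = 600000 × (1 − 5/100) = 570000 Ω.

570000 Ω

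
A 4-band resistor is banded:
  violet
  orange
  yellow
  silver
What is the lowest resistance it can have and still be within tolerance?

657000 Ω

Violet → 7 (first significant figure)
Orange → 3 (second significant figure)
Yellow → ×10^4 multiplier
Silver → ±10% tolerance
73 × 10000 = 730000 Ω
Lowest = 730000 × (1 − 10/100) = 657000 Ω.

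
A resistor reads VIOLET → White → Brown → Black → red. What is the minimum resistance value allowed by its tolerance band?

775.18 Ω

Violet → 7 (first significant figure)
White → 9 (second significant figure)
Brown → 1 (third significant figure)
Black → ×1 multiplier
Red → ±2% tolerance
791 × 1 = 791 Ω
Minimum = 791 × (1 − 2/100) = 775.18 Ω.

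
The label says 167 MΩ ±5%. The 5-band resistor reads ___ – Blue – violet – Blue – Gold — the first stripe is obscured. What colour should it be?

brown

167000000 Ω = 167 × 10^6.
The first band gives digit 1 of the significand, and 1 is brown.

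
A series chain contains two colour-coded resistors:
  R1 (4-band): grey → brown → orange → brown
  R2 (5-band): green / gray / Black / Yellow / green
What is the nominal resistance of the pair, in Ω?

5881000 Ω

R1: grey, brown → 81; orange ×10^3 → 81000 Ω.
R2: green, grey, black → 580; yellow ×10^4 → 5800000 Ω.
Series: 81000 + 5800000 = 5881000 Ω.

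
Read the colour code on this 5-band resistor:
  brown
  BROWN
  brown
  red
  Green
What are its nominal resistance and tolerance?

Brown → 1 (first significant figure)
Brown → 1 (second significant figure)
Brown → 1 (third significant figure)
Red → ×10^2 multiplier
Green → ±0.5% tolerance
111 × 100 = 11100 Ω

11100 Ω ±0.5%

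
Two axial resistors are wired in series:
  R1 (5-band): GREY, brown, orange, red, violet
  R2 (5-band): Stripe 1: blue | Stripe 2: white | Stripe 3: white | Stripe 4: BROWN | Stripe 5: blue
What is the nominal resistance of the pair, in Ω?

88290 Ω

R1: grey, brown, orange → 813; red ×10^2 → 81300 Ω.
R2: blue, white, white → 699; brown ×10 → 6990 Ω.
Series: 81300 + 6990 = 88290 Ω.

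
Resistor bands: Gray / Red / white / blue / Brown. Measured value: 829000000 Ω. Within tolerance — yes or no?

yes

Grey → 8 (first significant figure)
Red → 2 (second significant figure)
White → 9 (third significant figure)
Blue → ×10^6 multiplier
Brown → ±1% tolerance
829 × 1000000 = 829000000 Ω
Allowed range: 820710000 Ω to 837290000 Ω.
829000000 Ω lies inside that range.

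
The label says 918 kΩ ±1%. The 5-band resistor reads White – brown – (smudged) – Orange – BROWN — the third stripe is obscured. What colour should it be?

918000 Ω = 918 × 10^3.
The third band gives digit 8 of the significand, and 8 is grey.

grey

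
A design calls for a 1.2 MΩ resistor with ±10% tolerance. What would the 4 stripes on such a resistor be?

1200000 Ω = 12 × 10^5.
1 → brown
2 → red
Multiplier 10^5 → green.
±10% tolerance → silver.

brown, red, green, silver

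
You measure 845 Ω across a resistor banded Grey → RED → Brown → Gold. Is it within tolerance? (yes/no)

yes

Grey → 8 (first significant figure)
Red → 2 (second significant figure)
Brown → ×10 multiplier
Gold → ±5% tolerance
82 × 10 = 820 Ω
Allowed range: 779 Ω to 861 Ω.
845 Ω lies inside that range.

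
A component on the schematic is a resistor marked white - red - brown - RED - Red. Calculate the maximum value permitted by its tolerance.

White → 9 (first significant figure)
Red → 2 (second significant figure)
Brown → 1 (third significant figure)
Red → ×10^2 multiplier
Red → ±2% tolerance
921 × 100 = 92100 Ω
Maximum = 92100 × (1 + 2/100) = 93942 Ω.

93942 Ω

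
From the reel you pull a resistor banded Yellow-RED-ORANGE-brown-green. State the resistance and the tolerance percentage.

Yellow → 4 (first significant figure)
Red → 2 (second significant figure)
Orange → 3 (third significant figure)
Brown → ×10 multiplier
Green → ±0.5% tolerance
423 × 10 = 4230 Ω

4230 Ω ±0.5%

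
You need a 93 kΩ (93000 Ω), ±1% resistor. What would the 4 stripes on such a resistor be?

white, orange, orange, brown

93000 Ω = 93 × 10^3.
9 → white
3 → orange
Multiplier 10^3 → orange.
±1% tolerance → brown.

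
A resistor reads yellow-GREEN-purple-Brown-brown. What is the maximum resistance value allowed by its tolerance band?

4615.7 Ω

Yellow → 4 (first significant figure)
Green → 5 (second significant figure)
Violet → 7 (third significant figure)
Brown → ×10 multiplier
Brown → ±1% tolerance
457 × 10 = 4570 Ω
Maximum = 4570 × (1 + 1/100) = 4615.7 Ω.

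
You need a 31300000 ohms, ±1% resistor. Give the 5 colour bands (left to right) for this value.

31300000 Ω = 313 × 10^5.
3 → orange
1 → brown
3 → orange
Multiplier 10^5 → green.
±1% tolerance → brown.

orange, brown, orange, green, brown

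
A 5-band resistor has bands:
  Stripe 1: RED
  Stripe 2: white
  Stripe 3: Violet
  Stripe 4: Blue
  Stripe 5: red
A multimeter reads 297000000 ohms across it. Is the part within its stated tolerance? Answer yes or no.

yes

Red → 2 (first significant figure)
White → 9 (second significant figure)
Violet → 7 (third significant figure)
Blue → ×10^6 multiplier
Red → ±2% tolerance
297 × 1000000 = 297000000 Ω
Allowed range: 291060000 Ω to 302940000 Ω.
297000000 ohms lies inside that range.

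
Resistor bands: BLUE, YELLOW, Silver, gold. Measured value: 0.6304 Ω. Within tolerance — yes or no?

Blue → 6 (first significant figure)
Yellow → 4 (second significant figure)
Silver → ×0.01 multiplier
Gold → ±5% tolerance
64 × 0.01 = 0.64 Ω
Allowed range: 0.608 Ω to 0.672 Ω.
0.6304 Ω lies inside that range.

yes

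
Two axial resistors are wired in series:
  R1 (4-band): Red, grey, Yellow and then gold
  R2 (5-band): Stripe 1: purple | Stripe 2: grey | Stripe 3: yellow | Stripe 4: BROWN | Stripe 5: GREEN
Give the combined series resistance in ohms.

R1: red, grey → 28; yellow ×10^4 → 280000 Ω.
R2: violet, grey, yellow → 784; brown ×10 → 7840 Ω.
Series: 280000 + 7840 = 287840 Ω.

287840 Ω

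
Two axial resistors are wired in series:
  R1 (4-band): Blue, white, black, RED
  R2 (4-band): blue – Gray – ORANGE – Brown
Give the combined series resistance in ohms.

68069 Ω

R1: blue, white → 69; black ×1 → 69 Ω.
R2: blue, grey → 68; orange ×10^3 → 68000 Ω.
Series: 69 + 68000 = 68069 Ω.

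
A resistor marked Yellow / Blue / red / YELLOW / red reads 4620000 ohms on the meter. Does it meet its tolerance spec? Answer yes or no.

yes

Yellow → 4 (first significant figure)
Blue → 6 (second significant figure)
Red → 2 (third significant figure)
Yellow → ×10^4 multiplier
Red → ±2% tolerance
462 × 10000 = 4620000 Ω
Allowed range: 4527600 Ω to 4712400 Ω.
4620000 ohms lies inside that range.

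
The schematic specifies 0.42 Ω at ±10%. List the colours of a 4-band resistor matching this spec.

0.42 Ω = 42 × 10^-2.
4 → yellow
2 → red
Multiplier 10^-2 → silver.
±10% tolerance → silver.

yellow, red, silver, silver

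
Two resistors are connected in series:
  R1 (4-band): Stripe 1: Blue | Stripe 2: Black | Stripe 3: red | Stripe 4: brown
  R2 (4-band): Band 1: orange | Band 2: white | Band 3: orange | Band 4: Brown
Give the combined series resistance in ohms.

R1: blue, black → 60; red ×10^2 → 6000 Ω.
R2: orange, white → 39; orange ×10^3 → 39000 Ω.
Series: 6000 + 39000 = 45000 Ω.

45000 Ω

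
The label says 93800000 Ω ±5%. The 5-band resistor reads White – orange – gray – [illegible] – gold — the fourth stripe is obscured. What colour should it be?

93800000 Ω = 938 × 10^5.
The fourth band is the multiplier, 10^5, which is green.

green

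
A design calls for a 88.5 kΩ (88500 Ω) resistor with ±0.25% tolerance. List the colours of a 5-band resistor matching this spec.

grey, grey, green, red, blue

88500 Ω = 885 × 10^2.
8 → grey
8 → grey
5 → green
Multiplier 10^2 → red.
±0.25% tolerance → blue.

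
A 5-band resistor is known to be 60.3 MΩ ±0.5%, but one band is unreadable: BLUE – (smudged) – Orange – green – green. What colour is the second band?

black

60300000 Ω = 603 × 10^5.
The second band gives digit 0 of the significand, and 0 is black.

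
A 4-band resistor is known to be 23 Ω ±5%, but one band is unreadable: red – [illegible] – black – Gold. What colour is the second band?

23 Ω = 23 × 10^0.
The second band gives digit 3 of the significand, and 3 is orange.

orange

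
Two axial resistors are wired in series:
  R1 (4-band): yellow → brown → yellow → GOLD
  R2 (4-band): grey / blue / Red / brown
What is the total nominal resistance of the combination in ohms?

R1: yellow, brown → 41; yellow ×10^4 → 410000 Ω.
R2: grey, blue → 86; red ×10^2 → 8600 Ω.
Series: 410000 + 8600 = 418600 Ω.

418600 Ω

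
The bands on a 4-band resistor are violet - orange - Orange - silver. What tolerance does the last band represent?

The last band, silver, is the tolerance band.
Silver corresponds to ±10%.

±10%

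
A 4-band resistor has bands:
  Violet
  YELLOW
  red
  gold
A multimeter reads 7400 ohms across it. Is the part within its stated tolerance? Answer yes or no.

yes

Violet → 7 (first significant figure)
Yellow → 4 (second significant figure)
Red → ×10^2 multiplier
Gold → ±5% tolerance
74 × 100 = 7400 Ω
Allowed range: 7030 Ω to 7770 Ω.
7400 ohms lies inside that range.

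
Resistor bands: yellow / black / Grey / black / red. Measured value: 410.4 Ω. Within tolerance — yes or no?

yes

Yellow → 4 (first significant figure)
Black → 0 (second significant figure)
Grey → 8 (third significant figure)
Black → ×1 multiplier
Red → ±2% tolerance
408 × 1 = 408 Ω
Allowed range: 399.84 Ω to 416.16 Ω.
410.4 Ω lies inside that range.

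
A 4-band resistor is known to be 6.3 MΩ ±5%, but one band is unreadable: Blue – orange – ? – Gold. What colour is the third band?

6300000 Ω = 63 × 10^5.
The third band is the multiplier, 10^5, which is green.

green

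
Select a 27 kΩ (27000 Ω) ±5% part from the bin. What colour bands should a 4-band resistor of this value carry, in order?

27000 Ω = 27 × 10^3.
2 → red
7 → violet
Multiplier 10^3 → orange.
±5% tolerance → gold.

red, violet, orange, gold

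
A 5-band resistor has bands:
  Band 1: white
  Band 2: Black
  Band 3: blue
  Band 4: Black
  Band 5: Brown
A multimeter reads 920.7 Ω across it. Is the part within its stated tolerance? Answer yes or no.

no

White → 9 (first significant figure)
Black → 0 (second significant figure)
Blue → 6 (third significant figure)
Black → ×1 multiplier
Brown → ±1% tolerance
906 × 1 = 906 Ω
Allowed range: 896.94 Ω to 915.06 Ω.
920.7 Ω lies outside that range.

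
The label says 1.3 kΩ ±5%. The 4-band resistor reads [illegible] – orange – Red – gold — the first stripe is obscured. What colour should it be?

1300 Ω = 13 × 10^2.
The first band gives digit 1 of the significand, and 1 is brown.

brown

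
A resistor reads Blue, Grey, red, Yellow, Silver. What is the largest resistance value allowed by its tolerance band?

7502000 Ω

Blue → 6 (first significant figure)
Grey → 8 (second significant figure)
Red → 2 (third significant figure)
Yellow → ×10^4 multiplier
Silver → ±10% tolerance
682 × 10000 = 6820000 Ω
Largest = 6820000 × (1 + 10/100) = 7502000 Ω.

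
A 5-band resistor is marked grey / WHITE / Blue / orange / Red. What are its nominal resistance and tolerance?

896000 Ω ±2%

Grey → 8 (first significant figure)
White → 9 (second significant figure)
Blue → 6 (third significant figure)
Orange → ×10^3 multiplier
Red → ±2% tolerance
896 × 1000 = 896000 Ω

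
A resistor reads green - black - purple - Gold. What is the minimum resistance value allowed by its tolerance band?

475000000 Ω

Green → 5 (first significant figure)
Black → 0 (second significant figure)
Violet → ×10^7 multiplier
Gold → ±5% tolerance
50 × 10000000 = 500000000 Ω
Minimum = 500000000 × (1 − 5/100) = 475000000 Ω.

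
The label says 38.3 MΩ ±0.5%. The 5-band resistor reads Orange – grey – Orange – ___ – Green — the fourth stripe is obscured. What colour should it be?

green

38300000 Ω = 383 × 10^5.
The fourth band is the multiplier, 10^5, which is green.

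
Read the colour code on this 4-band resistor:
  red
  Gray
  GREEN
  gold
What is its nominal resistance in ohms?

Red → 2 (first significant figure)
Grey → 8 (second significant figure)
Green → ×10^5 multiplier
28 × 100000 = 2800000 Ω

2800000 Ω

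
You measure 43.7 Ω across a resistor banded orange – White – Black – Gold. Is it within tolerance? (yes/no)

no

Orange → 3 (first significant figure)
White → 9 (second significant figure)
Black → ×1 multiplier
Gold → ±5% tolerance
39 × 1 = 39 Ω
Allowed range: 37.05 Ω to 40.95 Ω.
43.7 Ω lies outside that range.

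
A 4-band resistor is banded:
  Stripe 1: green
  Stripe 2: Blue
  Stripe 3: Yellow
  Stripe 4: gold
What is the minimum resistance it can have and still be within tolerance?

532000 Ω

Green → 5 (first significant figure)
Blue → 6 (second significant figure)
Yellow → ×10^4 multiplier
Gold → ±5% tolerance
56 × 10000 = 560000 Ω
Minimum = 560000 × (1 − 5/100) = 532000 Ω.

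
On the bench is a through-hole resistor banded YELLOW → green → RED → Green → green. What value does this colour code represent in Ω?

Yellow → 4 (first significant figure)
Green → 5 (second significant figure)
Red → 2 (third significant figure)
Green → ×10^5 multiplier
452 × 100000 = 45200000 Ω

45200000 Ω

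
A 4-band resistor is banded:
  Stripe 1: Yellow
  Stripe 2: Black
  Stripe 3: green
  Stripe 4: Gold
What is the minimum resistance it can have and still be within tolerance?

Yellow → 4 (first significant figure)
Black → 0 (second significant figure)
Green → ×10^5 multiplier
Gold → ±5% tolerance
40 × 100000 = 4000000 Ω
Minimum = 4000000 × (1 − 5/100) = 3800000 Ω.

3800000 Ω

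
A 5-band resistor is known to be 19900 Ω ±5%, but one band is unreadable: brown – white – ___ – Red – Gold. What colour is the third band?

white

19900 Ω = 199 × 10^2.
The third band gives digit 9 of the significand, and 9 is white.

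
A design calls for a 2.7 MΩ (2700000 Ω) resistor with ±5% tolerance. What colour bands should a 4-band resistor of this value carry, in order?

red, violet, green, gold

2700000 Ω = 27 × 10^5.
2 → red
7 → violet
Multiplier 10^5 → green.
±5% tolerance → gold.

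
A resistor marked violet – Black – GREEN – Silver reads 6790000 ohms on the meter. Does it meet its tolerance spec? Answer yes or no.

Violet → 7 (first significant figure)
Black → 0 (second significant figure)
Green → ×10^5 multiplier
Silver → ±10% tolerance
70 × 100000 = 7000000 Ω
Allowed range: 6300000 Ω to 7700000 Ω.
6790000 ohms lies inside that range.

yes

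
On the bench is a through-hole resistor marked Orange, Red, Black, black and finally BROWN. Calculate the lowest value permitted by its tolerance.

316.8 Ω

Orange → 3 (first significant figure)
Red → 2 (second significant figure)
Black → 0 (third significant figure)
Black → ×1 multiplier
Brown → ±1% tolerance
320 × 1 = 320 Ω
Lowest = 320 × (1 − 1/100) = 316.8 Ω.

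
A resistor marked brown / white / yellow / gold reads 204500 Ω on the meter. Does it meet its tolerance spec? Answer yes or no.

no

Brown → 1 (first significant figure)
White → 9 (second significant figure)
Yellow → ×10^4 multiplier
Gold → ±5% tolerance
19 × 10000 = 190000 Ω
Allowed range: 180500 Ω to 199500 Ω.
204500 Ω lies outside that range.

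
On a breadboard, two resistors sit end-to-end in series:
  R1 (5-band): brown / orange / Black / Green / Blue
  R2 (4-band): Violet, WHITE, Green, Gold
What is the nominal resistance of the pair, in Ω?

20900000 Ω

R1: brown, orange, black → 130; green ×10^5 → 13000000 Ω.
R2: violet, white → 79; green ×10^5 → 7900000 Ω.
Series: 13000000 + 7900000 = 20900000 Ω.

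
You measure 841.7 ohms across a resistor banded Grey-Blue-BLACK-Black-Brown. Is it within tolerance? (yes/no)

Grey → 8 (first significant figure)
Blue → 6 (second significant figure)
Black → 0 (third significant figure)
Black → ×1 multiplier
Brown → ±1% tolerance
860 × 1 = 860 Ω
Allowed range: 851.4 Ω to 868.6 Ω.
841.7 ohms lies outside that range.

no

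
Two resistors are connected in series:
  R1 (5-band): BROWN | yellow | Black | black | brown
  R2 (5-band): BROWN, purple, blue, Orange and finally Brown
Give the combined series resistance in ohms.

176140 Ω

R1: brown, yellow, black → 140; black ×1 → 140 Ω.
R2: brown, violet, blue → 176; orange ×10^3 → 176000 Ω.
Series: 140 + 176000 = 176140 Ω.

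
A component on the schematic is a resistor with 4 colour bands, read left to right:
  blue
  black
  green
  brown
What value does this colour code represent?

6000000 Ω

Blue → 6 (first significant figure)
Black → 0 (second significant figure)
Green → ×10^5 multiplier
60 × 100000 = 6000000 Ω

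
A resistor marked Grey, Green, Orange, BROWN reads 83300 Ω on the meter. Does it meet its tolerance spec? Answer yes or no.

Grey → 8 (first significant figure)
Green → 5 (second significant figure)
Orange → ×10^3 multiplier
Brown → ±1% tolerance
85 × 1000 = 85000 Ω
Allowed range: 84150 Ω to 85850 Ω.
83300 Ω lies outside that range.

no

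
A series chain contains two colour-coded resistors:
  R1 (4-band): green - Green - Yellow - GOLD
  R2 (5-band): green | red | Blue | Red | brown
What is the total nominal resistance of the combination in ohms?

602600 Ω

R1: green, green → 55; yellow ×10^4 → 550000 Ω.
R2: green, red, blue → 526; red ×10^2 → 52600 Ω.
Series: 550000 + 52600 = 602600 Ω.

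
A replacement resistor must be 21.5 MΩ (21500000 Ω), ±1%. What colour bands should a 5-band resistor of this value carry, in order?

red, brown, green, green, brown

21500000 Ω = 215 × 10^5.
2 → red
1 → brown
5 → green
Multiplier 10^5 → green.
±1% tolerance → brown.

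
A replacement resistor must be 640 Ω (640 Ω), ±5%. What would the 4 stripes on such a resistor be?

blue, yellow, brown, gold

640 Ω = 64 × 10^1.
6 → blue
4 → yellow
Multiplier 10^1 → brown.
±5% tolerance → gold.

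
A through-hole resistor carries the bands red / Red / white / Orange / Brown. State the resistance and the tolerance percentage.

229000 Ω ±1%

Red → 2 (first significant figure)
Red → 2 (second significant figure)
White → 9 (third significant figure)
Orange → ×10^3 multiplier
Brown → ±1% tolerance
229 × 1000 = 229000 Ω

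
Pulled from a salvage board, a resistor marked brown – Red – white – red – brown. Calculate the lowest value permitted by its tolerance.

Brown → 1 (first significant figure)
Red → 2 (second significant figure)
White → 9 (third significant figure)
Red → ×10^2 multiplier
Brown → ±1% tolerance
129 × 100 = 12900 Ω
Lowest = 12900 × (1 − 1/100) = 12771 Ω.

12771 Ω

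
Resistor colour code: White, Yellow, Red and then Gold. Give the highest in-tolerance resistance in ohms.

9870 Ω

White → 9 (first significant figure)
Yellow → 4 (second significant figure)
Red → ×10^2 multiplier
Gold → ±5% tolerance
94 × 100 = 9400 Ω
Highest = 9400 × (1 + 5/100) = 9870 Ω.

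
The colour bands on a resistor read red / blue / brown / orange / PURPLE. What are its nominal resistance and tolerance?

261000 Ω ±0.1%

Red → 2 (first significant figure)
Blue → 6 (second significant figure)
Brown → 1 (third significant figure)
Orange → ×10^3 multiplier
Violet → ±0.1% tolerance
261 × 1000 = 261000 Ω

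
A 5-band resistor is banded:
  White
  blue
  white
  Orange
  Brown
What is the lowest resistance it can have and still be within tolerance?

959310 Ω

White → 9 (first significant figure)
Blue → 6 (second significant figure)
White → 9 (third significant figure)
Orange → ×10^3 multiplier
Brown → ±1% tolerance
969 × 1000 = 969000 Ω
Lowest = 969000 × (1 − 1/100) = 959310 Ω.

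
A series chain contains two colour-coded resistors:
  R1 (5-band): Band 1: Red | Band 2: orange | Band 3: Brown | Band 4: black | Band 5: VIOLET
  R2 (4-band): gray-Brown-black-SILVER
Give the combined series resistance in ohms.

312 Ω

R1: red, orange, brown → 231; black ×1 → 231 Ω.
R2: grey, brown → 81; black ×1 → 81 Ω.
Series: 231 + 81 = 312 Ω.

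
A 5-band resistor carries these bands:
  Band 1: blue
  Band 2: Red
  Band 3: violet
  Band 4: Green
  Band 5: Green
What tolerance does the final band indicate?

±0.5%

The last band, green, is the tolerance band.
Green corresponds to ±0.5%.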